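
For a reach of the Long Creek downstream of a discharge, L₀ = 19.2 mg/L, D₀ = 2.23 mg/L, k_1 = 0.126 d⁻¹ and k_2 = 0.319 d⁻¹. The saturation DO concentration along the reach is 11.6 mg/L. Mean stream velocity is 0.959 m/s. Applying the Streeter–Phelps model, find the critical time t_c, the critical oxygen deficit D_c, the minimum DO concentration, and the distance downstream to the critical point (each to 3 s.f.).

t_c ≈ 3.80 d; D_c ≈ 4.70 mg/L; min DO ≈ 6.90 mg/L; x_c ≈ 315 km

With k_2/k_1 = 2.532 and 1 − D₀(k_2−k_1)/(k_1 L₀) = 0.8221,
t_c = ln(2.532 × 0.8221) / (0.319 − 0.126) = ln(2.081) / 0.1930 = 0.7330/0.1930 = 3.798 d.
L(t_c) = L₀ e^(−k_1 t_c) = 19.2 × 0.6197 = 11.90 mg/L, and at the critical point k_2 D_c = k_1 L, so D_c = (0.126/0.319) × 11.90 = 4.700 mg/L.
Minimum DO = C_s − D_c = 11.6 − 4.700 = 6.900 mg/L.
x_c = v t_c = 0.959 m/s × 3.798 d × 86400 s/d = 314700 m ≈ 315 km.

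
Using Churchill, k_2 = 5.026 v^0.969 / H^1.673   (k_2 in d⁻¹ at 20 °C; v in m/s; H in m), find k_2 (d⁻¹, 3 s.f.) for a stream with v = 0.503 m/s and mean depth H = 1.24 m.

k_2 ≈ 1.80 d⁻¹

k_2 = 5.026 × 0.503^0.969 / 1.24^1.673 = 5.026 × 0.5138 / 1.433 = 1.802 d⁻¹.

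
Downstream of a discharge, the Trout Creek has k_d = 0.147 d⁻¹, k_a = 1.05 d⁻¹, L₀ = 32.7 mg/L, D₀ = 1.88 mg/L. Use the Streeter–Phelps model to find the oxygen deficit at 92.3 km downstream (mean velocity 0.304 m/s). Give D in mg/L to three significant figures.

D ≈ 3.09 mg/L

Travel time t = x/v = 92.3 km / (0.304 m/s) = 92300 m / 0.304 m/s = 303600 s = 3.514 d.
k_d L₀/(k_a−k_d) = 0.147×32.7/(1.05−0.147) = 4.807/0.9030 = 5.323 mg/L.
e^(−k_d t) = e^(−0.147×3.514) = 0.5966; e^(−k_a t) = e^(−1.05×3.514) = 0.02498.
D = 5.323 × (0.5966 − 0.02498) + 1.88 × 0.02498 = 3.043 + 0.04696 = 3.090 mg/L.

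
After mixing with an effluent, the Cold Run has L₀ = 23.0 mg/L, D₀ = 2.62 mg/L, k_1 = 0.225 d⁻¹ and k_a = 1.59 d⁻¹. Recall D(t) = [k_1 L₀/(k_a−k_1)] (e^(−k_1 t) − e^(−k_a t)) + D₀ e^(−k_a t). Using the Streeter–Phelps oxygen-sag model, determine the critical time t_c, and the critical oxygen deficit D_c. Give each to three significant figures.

t_c ≈ 0.572 d; D_c ≈ 2.86 mg/L

With k_a/k_1 = 7.067 and 1 − D₀(k_a−k_1)/(k_1 L₀) = 0.3089,
t_c = ln(7.067 × 0.3089) / (1.59 − 0.225) = ln(2.183) / 1.365 = 0.7807/1.365 = 0.5720 d.
D_c = (k_1/k_a) L₀ e^(−k_1 t_c) = (0.225/1.59) × 23.0 × e^(−0.225×0.5720) = 0.1415 × 23.0 × 0.8792 = 2.862 mg/L.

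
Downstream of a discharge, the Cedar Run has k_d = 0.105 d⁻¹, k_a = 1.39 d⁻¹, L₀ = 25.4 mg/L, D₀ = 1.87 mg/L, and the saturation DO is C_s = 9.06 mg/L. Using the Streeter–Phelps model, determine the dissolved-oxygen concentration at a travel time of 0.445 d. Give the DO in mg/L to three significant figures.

k_d L₀/(k_a−k_d) = 0.105×25.4/(1.39−0.105) = 2.667/1.285 = 2.075 mg/L.
e^(−k_d t) = e^(−0.105×0.4450) = 0.9543; e^(−k_a t) = e^(−1.39×0.4450) = 0.5387.
D = 2.075 × (0.9543 − 0.5387) + 1.87 × 0.5387 = 0.8626 + 1.007 = 1.870 mg/L.
DO = C_s − D = 9.06 − 1.870 = 7.190 mg/L.

DO ≈ 7.19 mg/L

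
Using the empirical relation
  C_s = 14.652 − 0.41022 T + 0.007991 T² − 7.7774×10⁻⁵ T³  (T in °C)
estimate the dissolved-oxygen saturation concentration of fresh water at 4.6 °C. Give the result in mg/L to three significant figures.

C_s = 14.652 − 0.41022×4.6 + 0.007991×4.6² − 7.7774×10⁻⁵×4.6³ = 12.93 mg/L.

C_s ≈ 12.9 mg/L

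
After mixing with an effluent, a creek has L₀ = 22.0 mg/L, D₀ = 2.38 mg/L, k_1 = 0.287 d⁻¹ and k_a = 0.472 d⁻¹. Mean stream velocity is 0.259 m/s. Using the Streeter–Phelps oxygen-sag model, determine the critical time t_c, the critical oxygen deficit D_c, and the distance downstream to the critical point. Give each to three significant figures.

t_c ≈ 2.30 d; D_c ≈ 6.92 mg/L; x_c ≈ 51.4 km

With k_a/k_1 = 1.645 and 1 − D₀(k_a−k_1)/(k_1 L₀) = 0.9303,
t_c = ln(1.645 × 0.9303) / (0.472 − 0.287) = ln(1.530) / 0.1850 = 0.4252/0.1850 = 2.298 d.
D_c = (k_1/k_a) L₀ e^(−k_1 t_c) = (0.287/0.472) × 22.0 × e^(−0.287×2.298) = 0.6081 × 22.0 × 0.5170 = 6.916 mg/L.
x_c = v t_c = 0.259 m/s × 2.298 d × 86400 s/d = 51430 m ≈ 51.4 km.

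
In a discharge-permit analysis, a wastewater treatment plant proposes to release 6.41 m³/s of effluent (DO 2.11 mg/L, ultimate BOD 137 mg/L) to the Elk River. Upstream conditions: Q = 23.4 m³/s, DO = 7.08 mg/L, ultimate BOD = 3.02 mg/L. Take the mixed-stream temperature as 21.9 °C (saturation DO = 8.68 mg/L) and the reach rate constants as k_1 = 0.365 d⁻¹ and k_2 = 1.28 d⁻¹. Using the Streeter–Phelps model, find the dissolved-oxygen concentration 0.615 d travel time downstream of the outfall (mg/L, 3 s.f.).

DO ≈ 3.10 mg/L

Mixed DO = (23.4×7.08 + 6.41×2.11)/(23.4+6.41) = 179.2/29.81 = 6.011 mg/L.
Mixed L₀ = (23.4×3.02 + 6.41×137)/(29.81) = 948.8/29.81 = 31.83 mg/L.
Initial deficit D₀ = C_s − DO₀ = 8.68 − 6.011 = 2.669 mg/L.
D(0.615) = [0.365×31.83/(1.28−0.365)](e^(−0.365×0.615) − e^(−1.28×0.615)) + 2.669 e^(−1.28×0.615)
= 12.70 × (0.7989 − 0.4551) + 2.669 × 0.4551 = 5.580 mg/L.
DO = 8.68 − 5.580 = 3.100 mg/L.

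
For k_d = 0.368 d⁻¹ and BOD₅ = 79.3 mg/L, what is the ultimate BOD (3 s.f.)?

L₀ ≈ 94.3 mg/L

BOD₅ = L₀(1 − e^(−5k_d)) ⇒ L₀ = BOD₅ / (1 − e^(−5×0.368))
= 79.3 / (1 − 0.1588) = 79.3 / 0.8412 = 94.27 mg/L.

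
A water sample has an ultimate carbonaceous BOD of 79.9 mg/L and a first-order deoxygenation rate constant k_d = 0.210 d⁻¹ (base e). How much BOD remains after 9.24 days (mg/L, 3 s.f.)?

L_t = L₀ e^(−k_d t) = 79.9 × e^(−0.210×9.24) = 79.9 × 0.1436 = 11.48 mg/L.

L ≈ 11.5 mg/L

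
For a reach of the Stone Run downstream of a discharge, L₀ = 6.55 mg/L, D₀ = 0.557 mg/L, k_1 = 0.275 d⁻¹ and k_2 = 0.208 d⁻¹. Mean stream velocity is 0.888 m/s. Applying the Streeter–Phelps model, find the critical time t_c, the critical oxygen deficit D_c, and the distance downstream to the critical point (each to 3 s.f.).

t_c ≈ 3.86 d; D_c ≈ 2.99 mg/L; x_c ≈ 296 km

With k_2/k_1 = 0.7564 and 1 − D₀(k_2−k_1)/(k_1 L₀) = 1.021,
t_c = ln(0.7564 × 1.021) / (0.208 − 0.275) = ln(0.7720) / -0.06700 = -0.2587/-0.06700 = 3.862 d.
L(t_c) = L₀ e^(−k_1 t_c) = 6.55 × 0.3458 = 2.265 mg/L, and at the critical point k_2 D_c = k_1 L, so D_c = (0.275/0.208) × 2.265 = 2.994 mg/L.
x_c = v t_c = 0.888 m/s × 3.862 d × 86400 s/d = 296300 m ≈ 296 km.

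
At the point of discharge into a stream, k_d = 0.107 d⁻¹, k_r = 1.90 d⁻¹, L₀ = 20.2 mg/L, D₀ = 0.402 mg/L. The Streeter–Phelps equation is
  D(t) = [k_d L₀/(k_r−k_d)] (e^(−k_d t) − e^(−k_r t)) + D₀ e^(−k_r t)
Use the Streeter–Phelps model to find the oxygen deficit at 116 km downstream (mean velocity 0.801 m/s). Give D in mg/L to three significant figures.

Travel time t = x/v = 116 km / (0.801 m/s) = 116000 m / 0.801 m/s = 144800 s = 1.676 d.
k_d L₀/(k_r−k_d) = 0.107×20.2/(1.90−0.107) = 2.161/1.793 = 1.205 mg/L.
e^(−k_d t) = e^(−0.107×1.676) = 0.8358; e^(−k_r t) = e^(−1.90×1.676) = 0.04139.
D = 1.205 × (0.8358 − 0.04139) + 0.402 × 0.04139 = 0.9577 + 0.01664 = 0.9743 mg/L.

D ≈ 0.974 mg/L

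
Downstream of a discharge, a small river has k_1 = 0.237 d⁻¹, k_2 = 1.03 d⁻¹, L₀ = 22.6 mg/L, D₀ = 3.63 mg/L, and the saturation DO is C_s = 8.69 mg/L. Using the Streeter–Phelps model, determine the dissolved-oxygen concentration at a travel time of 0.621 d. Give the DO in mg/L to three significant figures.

k_1 L₀/(k_2−k_1) = 0.237×22.6/(1.03−0.237) = 5.356/0.7930 = 6.754 mg/L.
e^(−k_1 t) = e^(−0.237×0.6210) = 0.8631; e^(−k_2 t) = e^(−1.03×0.6210) = 0.5275.
D = 6.754 × (0.8631 − 0.5275) + 3.63 × 0.5275 = 2.267 + 1.915 = 4.182 mg/L.
DO = C_s − D = 8.69 − 4.182 = 4.508 mg/L.

DO ≈ 4.51 mg/L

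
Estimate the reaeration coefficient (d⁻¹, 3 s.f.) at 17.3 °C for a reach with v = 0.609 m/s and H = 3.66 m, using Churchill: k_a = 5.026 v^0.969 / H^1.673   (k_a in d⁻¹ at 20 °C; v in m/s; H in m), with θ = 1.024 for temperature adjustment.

k_a ≈ 0.333 d⁻¹

k_a(20) = 5.026 × 0.609^0.969 / 3.66^1.673 = 5.026 × 0.6184 / 8.764 = 0.3547 d⁻¹.
k_a(17.3) = 0.3547 × 1.024^(17.3−20) = 0.3547 × 0.9380 = 0.3327 d⁻¹.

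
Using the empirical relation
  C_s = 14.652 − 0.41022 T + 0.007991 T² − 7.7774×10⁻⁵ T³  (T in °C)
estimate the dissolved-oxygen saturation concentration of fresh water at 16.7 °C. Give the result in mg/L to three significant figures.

C_s = 14.652 − 0.41022×16.7 + 0.007991×16.7² − 7.7774×10⁻⁵×16.7³ = 9.668 mg/L.

C_s ≈ 9.67 mg/L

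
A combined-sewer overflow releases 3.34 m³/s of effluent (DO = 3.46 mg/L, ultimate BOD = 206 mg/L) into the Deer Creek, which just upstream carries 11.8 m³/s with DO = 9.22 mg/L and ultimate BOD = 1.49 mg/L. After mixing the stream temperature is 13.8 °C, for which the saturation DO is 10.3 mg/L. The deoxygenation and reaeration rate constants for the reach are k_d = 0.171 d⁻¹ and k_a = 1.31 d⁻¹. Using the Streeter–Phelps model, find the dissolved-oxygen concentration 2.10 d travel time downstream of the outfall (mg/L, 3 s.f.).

Mixed DO = (11.8×9.22 + 3.34×3.46)/(11.8+3.34) = 120.4/15.14 = 7.949 mg/L.
Mixed L₀ = (11.8×1.49 + 3.34×206)/(15.14) = 705.6/15.14 = 46.61 mg/L.
Initial deficit D₀ = C_s − DO₀ = 10.3 − 7.949 = 2.351 mg/L.
D(2.10) = [0.171×46.61/(1.31−0.171)](e^(−0.171×2.10) − e^(−1.31×2.10)) + 2.351 e^(−1.31×2.10)
= 6.997 × (0.6983 − 0.06386) + 2.351 × 0.06386 = 4.589 mg/L.
DO = 10.3 − 4.589 = 5.711 mg/L.

DO ≈ 5.71 mg/L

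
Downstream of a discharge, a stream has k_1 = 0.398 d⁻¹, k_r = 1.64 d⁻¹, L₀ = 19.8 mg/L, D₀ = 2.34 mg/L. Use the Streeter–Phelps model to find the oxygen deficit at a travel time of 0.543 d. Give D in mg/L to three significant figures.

D ≈ 3.47 mg/L

k_1 L₀/(k_r−k_1) = 0.398×19.8/(1.64−0.398) = 7.880/1.242 = 6.345 mg/L.
e^(−k_1 t) = e^(−0.398×0.5430) = 0.8056; e^(−k_r t) = e^(−1.64×0.5430) = 0.4104.
D = 6.345 × (0.8056 − 0.4104) + 2.34 × 0.4104 = 2.508 + 0.9604 = 3.468 mg/L.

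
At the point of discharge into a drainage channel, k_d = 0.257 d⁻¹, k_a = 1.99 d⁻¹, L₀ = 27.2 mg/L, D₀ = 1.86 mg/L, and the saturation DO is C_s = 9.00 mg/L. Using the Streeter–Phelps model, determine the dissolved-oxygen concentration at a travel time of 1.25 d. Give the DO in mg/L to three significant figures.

DO ≈ 6.26 mg/L

k_d L₀/(k_a−k_d) = 0.257×27.2/(1.99−0.257) = 6.990/1.733 = 4.034 mg/L.
e^(−k_d t) = e^(−0.257×1.250) = 0.7252; e^(−k_a t) = e^(−1.99×1.250) = 0.08312.
D = 4.034 × (0.7252 − 0.08312) + 1.86 × 0.08312 = 2.590 + 0.1546 = 2.745 mg/L.
DO = C_s − D = 9.00 − 2.745 = 6.255 mg/L.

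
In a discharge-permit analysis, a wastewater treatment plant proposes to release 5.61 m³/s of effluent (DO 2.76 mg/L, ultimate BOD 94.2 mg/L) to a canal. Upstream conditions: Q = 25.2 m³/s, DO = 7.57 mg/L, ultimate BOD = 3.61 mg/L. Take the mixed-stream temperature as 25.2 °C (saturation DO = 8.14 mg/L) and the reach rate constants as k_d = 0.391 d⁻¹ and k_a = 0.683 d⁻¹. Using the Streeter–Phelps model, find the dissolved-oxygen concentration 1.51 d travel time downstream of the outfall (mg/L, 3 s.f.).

DO ≈ 2.31 mg/L

Mixed DO = (25.2×7.57 + 5.61×2.76)/(25.2+5.61) = 206.2/30.81 = 6.694 mg/L.
Mixed L₀ = (25.2×3.61 + 5.61×94.2)/(30.81) = 619.4/30.81 = 20.10 mg/L.
Initial deficit D₀ = C_s − DO₀ = 8.14 − 6.694 = 1.446 mg/L.
D(1.51) = [0.391×20.10/(0.683−0.391)](e^(−0.391×1.51) − e^(−0.683×1.51)) + 1.446 e^(−0.683×1.51)
= 26.92 × (0.5541 − 0.3565) + 1.446 × 0.3565 = 5.834 mg/L.
DO = 8.14 − 5.834 = 2.306 mg/L.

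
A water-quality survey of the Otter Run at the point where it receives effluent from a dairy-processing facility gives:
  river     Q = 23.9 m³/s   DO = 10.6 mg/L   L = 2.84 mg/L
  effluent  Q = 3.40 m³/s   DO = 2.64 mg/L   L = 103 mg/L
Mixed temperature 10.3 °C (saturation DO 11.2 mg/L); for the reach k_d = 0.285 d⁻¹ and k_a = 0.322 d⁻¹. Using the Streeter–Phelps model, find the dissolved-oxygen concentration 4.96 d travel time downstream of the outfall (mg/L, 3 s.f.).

Mixed DO = (23.9×10.6 + 3.40×2.64)/(23.9+3.40) = 262.3/27.30 = 9.609 mg/L.
Mixed L₀ = (23.9×2.84 + 3.40×103)/(27.30) = 418.1/27.30 = 15.31 mg/L.
Initial deficit D₀ = C_s − DO₀ = 11.2 − 9.609 = 1.591 mg/L.
D(4.96) = [0.285×15.31/(0.322−0.285)](e^(−0.285×4.96) − e^(−0.322×4.96)) + 1.591 e^(−0.322×4.96)
= 118.0 × (0.2433 − 0.2025) + 1.591 × 0.2025 = 5.133 mg/L.
DO = 11.2 − 5.133 = 6.067 mg/L.

DO ≈ 6.07 mg/L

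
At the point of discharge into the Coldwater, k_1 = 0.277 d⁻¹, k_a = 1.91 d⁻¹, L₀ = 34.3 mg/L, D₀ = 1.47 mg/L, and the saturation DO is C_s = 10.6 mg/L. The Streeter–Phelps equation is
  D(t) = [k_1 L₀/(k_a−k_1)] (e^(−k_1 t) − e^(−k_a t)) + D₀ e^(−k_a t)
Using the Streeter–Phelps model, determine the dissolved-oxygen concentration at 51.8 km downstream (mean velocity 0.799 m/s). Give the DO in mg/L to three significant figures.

DO ≈ 6.91 mg/L

Travel time t = x/v = 51.8 km / (0.799 m/s) = 51800 m / 0.799 m/s = 64830 s = 0.7504 d.
k_1 L₀/(k_a−k_1) = 0.277×34.3/(1.91−0.277) = 9.501/1.633 = 5.818 mg/L.
e^(−k_1 t) = e^(−0.277×0.7504) = 0.8123; e^(−k_a t) = e^(−1.91×0.7504) = 0.2385.
D = 5.818 × (0.8123 − 0.2385) + 1.47 × 0.2385 = 3.338 + 0.3507 = 3.689 mg/L.
DO = C_s − D = 10.6 − 3.689 = 6.911 mg/L.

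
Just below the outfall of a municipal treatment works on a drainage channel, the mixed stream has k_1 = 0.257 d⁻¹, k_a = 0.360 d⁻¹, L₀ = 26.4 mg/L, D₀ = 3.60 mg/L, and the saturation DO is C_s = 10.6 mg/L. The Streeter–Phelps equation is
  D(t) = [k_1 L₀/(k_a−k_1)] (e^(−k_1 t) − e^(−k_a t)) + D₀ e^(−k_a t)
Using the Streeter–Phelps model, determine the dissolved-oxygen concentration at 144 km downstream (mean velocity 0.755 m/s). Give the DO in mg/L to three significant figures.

Travel time t = x/v = 144 km / (0.755 m/s) = 144000 m / 0.755 m/s = 190700 s = 2.208 d.
k_1 L₀/(k_a−k_1) = 0.257×26.4/(0.360−0.257) = 6.785/0.1030 = 65.87 mg/L.
e^(−k_1 t) = e^(−0.257×2.208) = 0.5670; e^(−k_a t) = e^(−0.360×2.208) = 0.4517.
D = 65.87 × (0.5670 − 0.4517) + 3.60 × 0.4517 = 7.596 + 1.626 = 9.223 mg/L.
DO = C_s − D = 10.6 − 9.223 = 1.377 mg/L.

DO ≈ 1.38 mg/L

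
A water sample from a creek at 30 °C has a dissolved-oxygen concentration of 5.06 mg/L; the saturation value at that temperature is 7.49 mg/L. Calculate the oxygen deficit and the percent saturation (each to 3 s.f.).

D ≈ 2.43 mg/L; 67.6 % saturation

D = C_s − C = 7.49 − 5.06 = 2.43 mg/L.
% saturation = 5.06/7.49 × 100 = 67.6 %.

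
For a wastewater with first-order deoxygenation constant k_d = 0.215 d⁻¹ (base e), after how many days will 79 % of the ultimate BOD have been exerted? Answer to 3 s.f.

y/L₀ = 1 − e^(−k_d t) = 0.79 ⇒ e^(−k_d t) = 0.210
t = −ln(0.210) / 0.215 = 1.561 / 0.215 = 7.259 d.

t ≈ 7.26 d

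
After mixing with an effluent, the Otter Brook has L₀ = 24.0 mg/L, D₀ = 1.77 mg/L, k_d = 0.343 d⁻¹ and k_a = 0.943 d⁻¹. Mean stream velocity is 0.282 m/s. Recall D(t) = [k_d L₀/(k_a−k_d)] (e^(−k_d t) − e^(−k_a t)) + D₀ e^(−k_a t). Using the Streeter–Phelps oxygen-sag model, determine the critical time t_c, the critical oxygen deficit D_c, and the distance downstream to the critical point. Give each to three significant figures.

t_c ≈ 1.46 d; D_c ≈ 5.30 mg/L; x_c ≈ 35.5 km

At the critical point dD/dt = 0, so k_d L₀ e^(−k_d t) = k_a D. Substituting D(t) from the Streeter–Phelps equation and solving for t gives
t_c = ln[(k_a/k_d)(1 − D₀(k_a−k_d)/(k_d L₀))] / (k_a−k_d).
Here k_a−k_d = 0.6000 d⁻¹ and 1 − D₀(k_a−k_d)/(k_d L₀) = 1 − 1.77×0.6000/(0.343×24.0) = 0.8710, so
t_c = ln(2.749 × 0.8710) / 0.6000 = 0.8732 / 0.6000 = 1.455 d.
D_c = (k_d/k_a) L₀ e^(−k_d t_c) = (0.343/0.943) × 24.0 × e^(−0.343×1.455) = 0.3637 × 24.0 × 0.6070 = 5.299 mg/L.
x_c = v t_c = 0.282 m/s × 1.455 d × 86400 s/d = 35460 m ≈ 35.5 km.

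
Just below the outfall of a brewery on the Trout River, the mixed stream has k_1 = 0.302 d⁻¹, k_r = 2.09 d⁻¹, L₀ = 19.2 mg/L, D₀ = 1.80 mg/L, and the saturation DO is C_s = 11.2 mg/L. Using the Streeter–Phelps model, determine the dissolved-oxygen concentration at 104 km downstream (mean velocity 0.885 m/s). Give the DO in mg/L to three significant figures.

DO ≈ 9.13 mg/L

Travel time t = x/v = 104 km / (0.885 m/s) = 104000 m / 0.885 m/s = 117500 s = 1.360 d.
k_1 L₀/(k_r−k_1) = 0.302×19.2/(2.09−0.302) = 5.798/1.788 = 3.243 mg/L.
e^(−k_1 t) = e^(−0.302×1.360) = 0.6631; e^(−k_r t) = e^(−2.09×1.360) = 0.05827.
D = 3.243 × (0.6631 − 0.05827) + 1.80 × 0.05827 = 1.962 + 0.1049 = 2.066 mg/L.
DO = C_s − D = 11.2 − 2.066 = 9.134 mg/L.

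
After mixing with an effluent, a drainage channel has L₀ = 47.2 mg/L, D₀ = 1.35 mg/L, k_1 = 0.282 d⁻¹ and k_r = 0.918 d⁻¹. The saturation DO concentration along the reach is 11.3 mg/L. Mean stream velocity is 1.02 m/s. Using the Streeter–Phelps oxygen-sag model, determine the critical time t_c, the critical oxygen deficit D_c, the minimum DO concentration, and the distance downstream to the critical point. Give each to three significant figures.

t_c ≈ 1.75 d; D_c ≈ 8.85 mg/L; min DO ≈ 2.45 mg/L; x_c ≈ 154 km

t_c = [1/(k_r−k_1)] ln[(k_r/k_1)(1 − D₀(k_r−k_1)/(k_1 L₀))]
= [1/(0.918−0.282)] ln[(0.918/0.282)(1 − 1.35×0.6360/(0.282×47.2))]
= (1/0.6360) ln[3.255 × 0.9355] = 1.572 × ln(3.045) = 1.572 × 1.114 = 1.751 d.
D_c = (k_1/k_r) L₀ e^(−k_1 t_c) = (0.282/0.918) × 47.2 × e^(−0.282×1.751) = 0.3072 × 47.2 × 0.6103 = 8.849 mg/L.
Minimum DO = C_s − D_c = 11.3 − 8.849 = 2.451 mg/L.
x_c = v t_c = 1.02 m/s × 1.751 d × 86400 s/d = 154300 m ≈ 154 km.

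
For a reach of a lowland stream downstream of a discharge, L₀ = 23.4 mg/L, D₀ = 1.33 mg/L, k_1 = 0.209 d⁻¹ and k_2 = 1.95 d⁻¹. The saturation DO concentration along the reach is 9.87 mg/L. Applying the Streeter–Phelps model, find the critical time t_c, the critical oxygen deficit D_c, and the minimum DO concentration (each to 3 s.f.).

t_c ≈ 0.914 d; D_c ≈ 2.07 mg/L; min DO ≈ 7.80 mg/L

t_c = [1/(k_2−k_1)] ln[(k_2/k_1)(1 − D₀(k_2−k_1)/(k_1 L₀))]
= [1/(1.95−0.209)] ln[(1.95/0.209)(1 − 1.33×1.741/(0.209×23.4))]
= (1/1.741) ln[9.330 × 0.5265] = 0.5744 × ln(4.913) = 0.5744 × 1.592 = 0.9143 d.
D_c = (k_1/k_2) L₀ e^(−k_1 t_c) = (0.209/1.95) × 23.4 × e^(−0.209×0.9143) = 0.1072 × 23.4 × 0.8261 = 2.072 mg/L.
Minimum DO = C_s − D_c = 9.87 − 2.072 = 7.798 mg/L.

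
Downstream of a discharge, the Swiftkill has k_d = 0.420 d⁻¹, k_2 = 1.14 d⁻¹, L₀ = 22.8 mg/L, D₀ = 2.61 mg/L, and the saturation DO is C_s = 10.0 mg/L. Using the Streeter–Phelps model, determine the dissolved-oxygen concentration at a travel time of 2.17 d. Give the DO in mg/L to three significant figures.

DO ≈ 5.55 mg/L

k_d L₀/(k_2−k_d) = 0.420×22.8/(1.14−0.420) = 9.576/0.7200 = 13.30 mg/L.
e^(−k_d t) = e^(−0.420×2.170) = 0.4020; e^(−k_2 t) = e^(−1.14×2.170) = 0.08426.
D = 13.30 × (0.4020 − 0.08426) + 2.61 × 0.08426 = 4.225 + 0.2199 = 4.445 mg/L.
DO = C_s − D = 10.0 − 4.445 = 5.555 mg/L.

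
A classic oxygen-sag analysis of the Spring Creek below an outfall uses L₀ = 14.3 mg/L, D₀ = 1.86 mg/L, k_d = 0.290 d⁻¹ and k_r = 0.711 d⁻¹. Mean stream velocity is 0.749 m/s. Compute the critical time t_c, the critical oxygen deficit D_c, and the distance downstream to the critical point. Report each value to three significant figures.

t_c ≈ 1.63 d; D_c ≈ 3.63 mg/L; x_c ≈ 106 km

With k_r/k_d = 2.452 and 1 − D₀(k_r−k_d)/(k_d L₀) = 0.8112,
t_c = ln(2.452 × 0.8112) / (0.711 − 0.290) = ln(1.989) / 0.4210 = 0.6875/0.4210 = 1.633 d.
L(t_c) = L₀ e^(−k_d t_c) = 14.3 × 0.6228 = 8.906 mg/L, and at the critical point k_r D_c = k_d L, so D_c = (0.290/0.711) × 8.906 = 3.632 mg/L.
x_c = v t_c = 0.749 m/s × 1.633 d × 86400 s/d = 105700 m ≈ 106 km.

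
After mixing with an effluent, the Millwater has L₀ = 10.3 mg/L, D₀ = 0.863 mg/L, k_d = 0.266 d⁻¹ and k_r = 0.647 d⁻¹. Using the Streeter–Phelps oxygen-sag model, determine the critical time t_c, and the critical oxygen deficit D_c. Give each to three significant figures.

t_c ≈ 2.00 d; D_c ≈ 2.49 mg/L

With k_r/k_d = 2.432 and 1 − D₀(k_r−k_d)/(k_d L₀) = 0.8800,
t_c = ln(2.432 × 0.8800) / (0.647 − 0.266) = ln(2.140) / 0.3810 = 0.7610/0.3810 = 1.997 d.
L(t_c) = L₀ e^(−k_d t_c) = 10.3 × 0.5878 = 6.055 mg/L, and at the critical point k_r D_c = k_d L, so D_c = (0.266/0.647) × 6.055 = 2.489 mg/L.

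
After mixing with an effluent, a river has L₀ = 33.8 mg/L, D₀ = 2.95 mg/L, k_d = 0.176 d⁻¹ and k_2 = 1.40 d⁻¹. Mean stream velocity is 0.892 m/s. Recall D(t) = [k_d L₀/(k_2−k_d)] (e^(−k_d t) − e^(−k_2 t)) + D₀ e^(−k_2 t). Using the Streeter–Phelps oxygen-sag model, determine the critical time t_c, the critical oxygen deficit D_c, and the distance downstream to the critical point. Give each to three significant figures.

At the critical point dD/dt = 0, so k_d L₀ e^(−k_d t) = k_2 D. Substituting D(t) from the Streeter–Phelps equation and solving for t gives
t_c = ln[(k_2/k_d)(1 − D₀(k_2−k_d)/(k_d L₀))] / (k_2−k_d).
Here k_2−k_d = 1.224 d⁻¹ and 1 − D₀(k_2−k_d)/(k_d L₀) = 1 − 2.95×1.224/(0.176×33.8) = 0.3930, so
t_c = ln(7.955 × 0.3930) / 1.224 = 1.140 / 1.224 = 0.9312 d.
L(t_c) = L₀ e^(−k_d t_c) = 33.8 × 0.8488 = 28.69 mg/L, and at the critical point k_2 D_c = k_d L, so D_c = (0.176/1.40) × 28.69 = 3.607 mg/L.
x_c = v t_c = 0.892 m/s × 0.9312 d × 86400 s/d = 71770 m ≈ 71.8 km.

t_c ≈ 0.931 d; D_c ≈ 3.61 mg/L; x_c ≈ 71.8 km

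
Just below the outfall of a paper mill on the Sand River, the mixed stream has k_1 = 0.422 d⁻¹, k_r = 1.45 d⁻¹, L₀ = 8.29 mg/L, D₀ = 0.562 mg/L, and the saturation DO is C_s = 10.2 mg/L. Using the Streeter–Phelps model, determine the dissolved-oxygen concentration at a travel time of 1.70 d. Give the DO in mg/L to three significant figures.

DO ≈ 8.78 mg/L

k_1 L₀/(k_r−k_1) = 0.422×8.29/(1.45−0.422) = 3.498/1.028 = 3.403 mg/L.
e^(−k_1 t) = e^(−0.422×1.700) = 0.4880; e^(−k_r t) = e^(−1.45×1.700) = 0.08501.
D = 3.403 × (0.4880 − 0.08501) + 0.562 × 0.08501 = 1.371 + 0.04777 = 1.419 mg/L.
DO = C_s − D = 10.2 − 1.419 = 8.781 mg/L.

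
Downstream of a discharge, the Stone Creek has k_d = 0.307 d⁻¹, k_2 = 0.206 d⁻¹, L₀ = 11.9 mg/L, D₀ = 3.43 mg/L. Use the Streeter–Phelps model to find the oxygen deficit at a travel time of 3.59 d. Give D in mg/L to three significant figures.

D ≈ 6.89 mg/L

k_d L₀/(k_2−k_d) = 0.307×11.9/(0.206−0.307) = 3.653/-0.1010 = -36.17 mg/L.
e^(−k_d t) = e^(−0.307×3.590) = 0.3322; e^(−k_2 t) = e^(−0.206×3.590) = 0.4773.
D = -36.17 × (0.3322 − 0.4773) + 3.43 × 0.4773 = 5.251 + 1.637 = 6.888 mg/L.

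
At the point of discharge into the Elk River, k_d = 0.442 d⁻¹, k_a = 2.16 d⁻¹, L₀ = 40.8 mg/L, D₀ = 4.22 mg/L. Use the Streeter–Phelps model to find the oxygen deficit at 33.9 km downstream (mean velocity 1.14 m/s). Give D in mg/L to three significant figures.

D ≈ 6.03 mg/L

Travel time t = x/v = 33.9 km / (1.14 m/s) = 33900 m / 1.14 m/s = 29740 s = 0.3442 d.
k_d L₀/(k_a−k_d) = 0.442×40.8/(2.16−0.442) = 18.03/1.718 = 10.50 mg/L.
e^(−k_d t) = e^(−0.442×0.3442) = 0.8589; e^(−k_a t) = e^(−2.16×0.3442) = 0.4755.
D = 10.50 × (0.8589 − 0.4755) + 4.22 × 0.4755 = 4.024 + 2.007 = 6.031 mg/L.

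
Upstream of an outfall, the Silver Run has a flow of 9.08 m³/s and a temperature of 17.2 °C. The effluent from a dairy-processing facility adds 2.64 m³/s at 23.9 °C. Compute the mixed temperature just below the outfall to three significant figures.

Flow-weighted mixing: C = (Q_r C_r + Q_w C_w)/(Q_r + Q_w)
= (9.08×17.2 + 2.64×23.9)/(9.08 + 2.64) = 219.3/11.72 = 18.71 °C.

18.7 °C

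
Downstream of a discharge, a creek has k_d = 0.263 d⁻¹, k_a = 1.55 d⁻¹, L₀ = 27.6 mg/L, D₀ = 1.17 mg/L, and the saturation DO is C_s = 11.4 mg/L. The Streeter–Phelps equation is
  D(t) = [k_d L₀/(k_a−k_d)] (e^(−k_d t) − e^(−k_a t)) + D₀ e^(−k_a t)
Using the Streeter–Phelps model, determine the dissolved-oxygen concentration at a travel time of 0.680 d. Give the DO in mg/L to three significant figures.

k_d L₀/(k_a−k_d) = 0.263×27.6/(1.55−0.263) = 7.259/1.287 = 5.640 mg/L.
e^(−k_d t) = e^(−0.263×0.6800) = 0.8362; e^(−k_a t) = e^(−1.55×0.6800) = 0.3485.
D = 5.640 × (0.8362 − 0.3485) + 1.17 × 0.3485 = 2.751 + 0.4078 = 3.158 mg/L.
DO = C_s − D = 11.4 − 3.158 = 8.242 mg/L.

DO ≈ 8.24 mg/L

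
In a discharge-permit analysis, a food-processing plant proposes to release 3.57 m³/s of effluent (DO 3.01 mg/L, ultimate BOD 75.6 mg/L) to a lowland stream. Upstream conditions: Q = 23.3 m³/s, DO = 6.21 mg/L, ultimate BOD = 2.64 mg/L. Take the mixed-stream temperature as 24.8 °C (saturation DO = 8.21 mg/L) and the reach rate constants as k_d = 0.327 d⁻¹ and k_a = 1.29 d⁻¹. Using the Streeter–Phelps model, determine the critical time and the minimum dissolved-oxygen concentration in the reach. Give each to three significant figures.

t_c ≈ 0.527 d; minimum DO ≈ 5.58 mg/L

Mixed DO = (23.3×6.21 + 3.57×3.01)/(23.3+3.57) = 155.4/26.87 = 5.785 mg/L.
Mixed L₀ = (23.3×2.64 + 3.57×75.6)/(26.87) = 331.4/26.87 = 12.33 mg/L.
Initial deficit D₀ = C_s − DO₀ = 8.21 − 5.785 = 2.425 mg/L.
t_c = (1/0.9630) ln[(1.29/0.327)(1 − 2.425×0.9630/(0.327×12.33))] = 1.038 × ln(1.661) = 0.5266 d.
D_c = (0.327/1.29) × 12.33 × e^(−0.327×0.5266) = 0.2535 × 12.33 × 0.8418 = 2.632 mg/L.
Minimum DO = 8.21 − 2.632 = 5.578 mg/L.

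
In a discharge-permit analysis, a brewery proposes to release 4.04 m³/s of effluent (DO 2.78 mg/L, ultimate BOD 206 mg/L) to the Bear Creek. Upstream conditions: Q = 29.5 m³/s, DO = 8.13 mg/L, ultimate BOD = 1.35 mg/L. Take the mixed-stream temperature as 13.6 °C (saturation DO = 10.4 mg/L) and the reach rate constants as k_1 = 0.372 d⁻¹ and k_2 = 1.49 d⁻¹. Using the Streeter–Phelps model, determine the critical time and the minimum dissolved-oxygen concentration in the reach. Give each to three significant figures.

Mixed DO = (29.5×8.13 + 4.04×2.78)/(29.5+4.04) = 251.1/33.54 = 7.486 mg/L.
Mixed L₀ = (29.5×1.35 + 4.04×206)/(33.54) = 872.1/33.54 = 26.00 mg/L.
Initial deficit D₀ = C_s − DO₀ = 10.4 − 7.486 = 2.914 mg/L.
t_c = (1/1.118) ln[(1.49/0.372)(1 − 2.914×1.118/(0.372×26.00))] = 0.8945 × ln(2.656) = 0.8737 d.
D_c = (0.372/1.49) × 26.00 × e^(−0.372×0.8737) = 0.2497 × 26.00 × 0.7225 = 4.690 mg/L.
Minimum DO = 10.4 − 4.690 = 5.710 mg/L.

t_c ≈ 0.874 d; minimum DO ≈ 5.71 mg/L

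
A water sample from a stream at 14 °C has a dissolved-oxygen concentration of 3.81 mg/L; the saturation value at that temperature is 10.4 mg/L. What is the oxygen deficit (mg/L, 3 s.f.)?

D = C_s − C = 10.4 − 3.81 = 6.59 mg/L.

D ≈ 6.59 mg/L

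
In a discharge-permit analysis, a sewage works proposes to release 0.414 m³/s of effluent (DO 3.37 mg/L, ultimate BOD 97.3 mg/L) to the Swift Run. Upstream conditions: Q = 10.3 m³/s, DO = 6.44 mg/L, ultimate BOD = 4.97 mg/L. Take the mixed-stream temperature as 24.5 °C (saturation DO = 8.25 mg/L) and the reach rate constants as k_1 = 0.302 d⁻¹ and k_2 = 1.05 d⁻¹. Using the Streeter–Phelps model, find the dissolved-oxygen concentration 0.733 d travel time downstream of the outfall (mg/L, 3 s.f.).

Mixed DO = (10.3×6.44 + 0.414×3.37)/(10.3+0.414) = 67.73/10.71 = 6.321 mg/L.
Mixed L₀ = (10.3×4.97 + 0.414×97.3)/(10.71) = 91.47/10.71 = 8.538 mg/L.
Initial deficit D₀ = C_s − DO₀ = 8.25 − 6.321 = 1.929 mg/L.
D(0.733) = [0.302×8.538/(1.05−0.302)](e^(−0.302×0.733) − e^(−1.05×0.733)) + 1.929 e^(−1.05×0.733)
= 3.447 × (0.8014 − 0.4632) + 1.929 × 0.4632 = 2.059 mg/L.
DO = 8.25 − 2.059 = 6.191 mg/L.

DO ≈ 6.19 mg/L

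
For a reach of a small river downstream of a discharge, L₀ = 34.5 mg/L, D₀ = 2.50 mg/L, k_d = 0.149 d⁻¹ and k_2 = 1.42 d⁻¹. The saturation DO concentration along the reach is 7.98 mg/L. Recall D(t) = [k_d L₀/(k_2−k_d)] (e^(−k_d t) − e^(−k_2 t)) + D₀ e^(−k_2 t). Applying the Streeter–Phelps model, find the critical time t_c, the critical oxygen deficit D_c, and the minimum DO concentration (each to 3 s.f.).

t_c ≈ 1.02 d; D_c ≈ 3.11 mg/L; min DO ≈ 4.87 mg/L

At the critical point dD/dt = 0, so k_d L₀ e^(−k_d t) = k_2 D. Substituting D(t) from the Streeter–Phelps equation and solving for t gives
t_c = ln[(k_2/k_d)(1 − D₀(k_2−k_d)/(k_d L₀))] / (k_2−k_d).
Here k_2−k_d = 1.271 d⁻¹ and 1 − D₀(k_2−k_d)/(k_d L₀) = 1 − 2.50×1.271/(0.149×34.5) = 0.3819, so
t_c = ln(9.530 × 0.3819) / 1.271 = 1.292 / 1.271 = 1.016 d.
L(t_c) = L₀ e^(−k_d t_c) = 34.5 × 0.8595 = 29.65 mg/L, and at the critical point k_2 D_c = k_d L, so D_c = (0.149/1.42) × 29.65 = 3.111 mg/L.
Minimum DO = C_s − D_c = 7.98 − 3.111 = 4.869 mg/L.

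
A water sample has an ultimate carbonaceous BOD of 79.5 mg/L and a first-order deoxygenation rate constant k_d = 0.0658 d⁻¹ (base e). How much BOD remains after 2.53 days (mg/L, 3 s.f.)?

L_t = L₀ e^(−k_d t) = 79.5 × e^(−0.0658×2.53) = 79.5 × 0.8466 = 67.31 mg/L.

L ≈ 67.3 mg/L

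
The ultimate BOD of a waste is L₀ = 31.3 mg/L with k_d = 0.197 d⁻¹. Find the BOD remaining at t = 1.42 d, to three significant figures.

L_t = L₀ e^(−k_d t) = 31.3 × e^(−0.197×1.42) = 31.3 × 0.7560 = 23.66 mg/L.

L ≈ 23.7 mg/L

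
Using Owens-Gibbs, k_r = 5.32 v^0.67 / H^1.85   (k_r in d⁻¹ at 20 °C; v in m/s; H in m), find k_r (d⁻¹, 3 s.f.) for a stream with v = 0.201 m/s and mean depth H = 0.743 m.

k_r = 5.32 × 0.201^0.67 / 0.743^1.85 = 5.32 × 0.3413 / 0.5772 = 3.146 d⁻¹.

k_r ≈ 3.15 d⁻¹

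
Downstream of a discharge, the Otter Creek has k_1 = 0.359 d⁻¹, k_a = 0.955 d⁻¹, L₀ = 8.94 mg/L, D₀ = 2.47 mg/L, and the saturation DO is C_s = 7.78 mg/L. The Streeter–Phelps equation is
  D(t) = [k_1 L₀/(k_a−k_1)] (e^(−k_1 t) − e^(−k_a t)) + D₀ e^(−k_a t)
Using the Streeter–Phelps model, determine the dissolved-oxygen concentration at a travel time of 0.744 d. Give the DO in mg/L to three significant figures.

k_1 L₀/(k_a−k_1) = 0.359×8.94/(0.955−0.359) = 3.209/0.5960 = 5.385 mg/L.
e^(−k_1 t) = e^(−0.359×0.7440) = 0.7656; e^(−k_a t) = e^(−0.955×0.7440) = 0.4914.
D = 5.385 × (0.7656 − 0.4914) + 2.47 × 0.4914 = 1.477 + 1.214 = 2.690 mg/L.
DO = C_s − D = 7.78 − 2.690 = 5.090 mg/L.

DO ≈ 5.09 mg/L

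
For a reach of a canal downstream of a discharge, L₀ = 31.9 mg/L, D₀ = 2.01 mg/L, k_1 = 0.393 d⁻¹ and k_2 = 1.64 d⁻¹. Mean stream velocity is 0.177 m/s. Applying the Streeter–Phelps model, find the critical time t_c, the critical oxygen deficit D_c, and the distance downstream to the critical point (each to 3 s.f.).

With k_2/k_1 = 4.173 and 1 − D₀(k_2−k_1)/(k_1 L₀) = 0.8001,
t_c = ln(4.173 × 0.8001) / (1.64 − 0.393) = ln(3.339) / 1.247 = 1.206/1.247 = 0.9668 d.
D_c = (k_1/k_2) L₀ e^(−k_1 t_c) = (0.393/1.64) × 31.9 × e^(−0.393×0.9668) = 0.2396 × 31.9 × 0.6839 = 5.228 mg/L.
x_c = v t_c = 0.177 m/s × 0.9668 d × 86400 s/d = 14780 m ≈ 14.8 km.

t_c ≈ 0.967 d; D_c ≈ 5.23 mg/L; x_c ≈ 14.8 km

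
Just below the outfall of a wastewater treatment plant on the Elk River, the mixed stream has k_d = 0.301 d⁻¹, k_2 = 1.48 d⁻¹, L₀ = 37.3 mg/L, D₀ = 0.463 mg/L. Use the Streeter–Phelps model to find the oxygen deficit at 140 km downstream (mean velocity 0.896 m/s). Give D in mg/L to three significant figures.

D ≈ 4.90 mg/L

Travel time t = x/v = 140 km / (0.896 m/s) = 140000 m / 0.896 m/s = 156200 s = 1.808 d.
k_d L₀/(k_2−k_d) = 0.301×37.3/(1.48−0.301) = 11.23/1.179 = 9.523 mg/L.
e^(−k_d t) = e^(−0.301×1.808) = 0.5802; e^(−k_2 t) = e^(−1.48×1.808) = 0.06880.
D = 9.523 × (0.5802 − 0.06880) + 0.463 × 0.06880 = 4.870 + 0.03186 = 4.902 mg/L.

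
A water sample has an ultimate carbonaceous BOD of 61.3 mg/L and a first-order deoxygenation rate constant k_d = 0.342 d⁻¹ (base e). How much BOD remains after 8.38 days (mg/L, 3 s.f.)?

L_t = L₀ e^(−k_d t) = 61.3 × e^(−0.342×8.38) = 61.3 × 0.05693 = 3.490 mg/L.

L ≈ 3.49 mg/L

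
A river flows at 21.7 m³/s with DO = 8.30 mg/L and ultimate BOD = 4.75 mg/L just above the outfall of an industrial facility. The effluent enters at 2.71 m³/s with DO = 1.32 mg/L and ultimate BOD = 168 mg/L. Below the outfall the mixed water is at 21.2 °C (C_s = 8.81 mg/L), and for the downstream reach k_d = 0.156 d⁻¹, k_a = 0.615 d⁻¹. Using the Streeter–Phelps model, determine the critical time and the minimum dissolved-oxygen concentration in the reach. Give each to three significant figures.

t_c ≈ 2.60 d; minimum DO ≈ 4.94 mg/L

Mixed DO = (21.7×8.30 + 2.71×1.32)/(21.7+2.71) = 183.7/24.41 = 7.525 mg/L.
Mixed L₀ = (21.7×4.75 + 2.71×168)/(24.41) = 558.4/24.41 = 22.87 mg/L.
Initial deficit D₀ = C_s − DO₀ = 8.81 − 7.525 = 1.285 mg/L.
t_c = (1/0.4590) ln[(0.615/0.156)(1 − 1.285×0.4590/(0.156×22.87))] = 2.179 × ln(3.291) = 2.595 d.
D_c = (0.156/0.615) × 22.87 × e^(−0.156×2.595) = 0.2537 × 22.87 × 0.6671 = 3.871 mg/L.
Minimum DO = 8.81 − 3.871 = 4.939 mg/L.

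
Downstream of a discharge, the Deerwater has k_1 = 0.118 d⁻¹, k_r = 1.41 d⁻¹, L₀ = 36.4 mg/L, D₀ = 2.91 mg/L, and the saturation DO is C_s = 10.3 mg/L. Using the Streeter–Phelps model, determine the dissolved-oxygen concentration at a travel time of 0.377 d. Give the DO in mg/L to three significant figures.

k_1 L₀/(k_r−k_1) = 0.118×36.4/(1.41−0.118) = 4.295/1.292 = 3.324 mg/L.
e^(−k_1 t) = e^(−0.118×0.3770) = 0.9565; e^(−k_r t) = e^(−1.41×0.3770) = 0.5877.
D = 3.324 × (0.9565 − 0.5877) + 2.91 × 0.5877 = 1.226 + 1.710 = 2.936 mg/L.
DO = C_s − D = 10.3 − 2.936 = 7.364 mg/L.

DO ≈ 7.36 mg/L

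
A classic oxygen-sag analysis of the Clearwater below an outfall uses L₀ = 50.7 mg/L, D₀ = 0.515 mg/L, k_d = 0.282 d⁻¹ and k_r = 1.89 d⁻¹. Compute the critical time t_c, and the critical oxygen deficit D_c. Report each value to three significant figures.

t_c ≈ 1.15 d; D_c ≈ 5.48 mg/L

t_c = [1/(k_r−k_d)] ln[(k_r/k_d)(1 − D₀(k_r−k_d)/(k_d L₀))]
= [1/(1.89−0.282)] ln[(1.89/0.282)(1 − 0.515×1.608/(0.282×50.7))]
= (1/1.608) ln[6.702 × 0.9421] = 0.6219 × ln(6.314) = 0.6219 × 1.843 = 1.146 d.
L(t_c) = L₀ e^(−k_d t_c) = 50.7 × 0.7239 = 36.70 mg/L, and at the critical point k_r D_c = k_d L, so D_c = (0.282/1.89) × 36.70 = 5.476 mg/L.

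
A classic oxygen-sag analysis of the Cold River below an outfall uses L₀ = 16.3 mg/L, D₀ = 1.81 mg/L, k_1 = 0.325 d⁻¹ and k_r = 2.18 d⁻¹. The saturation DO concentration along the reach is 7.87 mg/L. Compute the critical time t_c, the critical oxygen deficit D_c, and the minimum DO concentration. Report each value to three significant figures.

t_c ≈ 0.484 d; D_c ≈ 2.08 mg/L; min DO ≈ 5.79 mg/L

With k_r/k_1 = 6.708 and 1 − D₀(k_r−k_1)/(k_1 L₀) = 0.3662,
t_c = ln(6.708 × 0.3662) / (2.18 − 0.325) = ln(2.456) / 1.855 = 0.8987/1.855 = 0.4845 d.
L(t_c) = L₀ e^(−k_1 t_c) = 16.3 × 0.8543 = 13.93 mg/L, and at the critical point k_r D_c = k_1 L, so D_c = (0.325/2.18) × 13.93 = 2.076 mg/L.
Minimum DO = C_s − D_c = 7.87 − 2.076 = 5.794 mg/L.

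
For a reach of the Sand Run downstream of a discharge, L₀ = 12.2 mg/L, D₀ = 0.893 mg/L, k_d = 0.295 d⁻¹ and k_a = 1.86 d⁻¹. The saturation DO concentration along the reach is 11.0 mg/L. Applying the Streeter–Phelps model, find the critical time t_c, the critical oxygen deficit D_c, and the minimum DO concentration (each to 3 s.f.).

At the critical point dD/dt = 0, so k_d L₀ e^(−k_d t) = k_a D. Substituting D(t) from the Streeter–Phelps equation and solving for t gives
t_c = ln[(k_a/k_d)(1 − D₀(k_a−k_d)/(k_d L₀))] / (k_a−k_d).
Here k_a−k_d = 1.565 d⁻¹ and 1 − D₀(k_a−k_d)/(k_d L₀) = 1 − 0.893×1.565/(0.295×12.2) = 0.6117, so
t_c = ln(6.305 × 0.6117) / 1.565 = 1.350 / 1.565 = 0.8625 d.
D_c = (k_d/k_a) L₀ e^(−k_d t_c) = (0.295/1.86) × 12.2 × e^(−0.295×0.8625) = 0.1586 × 12.2 × 0.7754 = 1.500 mg/L.
Minimum DO = C_s − D_c = 11.0 − 1.500 = 9.500 mg/L.

t_c ≈ 0.863 d; D_c ≈ 1.50 mg/L; min DO ≈ 9.50 mg/L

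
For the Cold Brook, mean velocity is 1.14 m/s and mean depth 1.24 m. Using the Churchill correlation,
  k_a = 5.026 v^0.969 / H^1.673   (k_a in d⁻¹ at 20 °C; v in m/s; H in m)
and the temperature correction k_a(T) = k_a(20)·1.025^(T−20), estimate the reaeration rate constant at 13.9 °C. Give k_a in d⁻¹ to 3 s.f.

k_a ≈ 3.42 d⁻¹

k_a(20) = 5.026 × 1.14^0.969 / 1.24^1.673 = 5.026 × 1.135 / 1.433 = 3.982 d⁻¹.
k_a(13.9) = 3.982 × 1.025^(13.9−20) = 3.982 × 0.8602 = 3.425 d⁻¹.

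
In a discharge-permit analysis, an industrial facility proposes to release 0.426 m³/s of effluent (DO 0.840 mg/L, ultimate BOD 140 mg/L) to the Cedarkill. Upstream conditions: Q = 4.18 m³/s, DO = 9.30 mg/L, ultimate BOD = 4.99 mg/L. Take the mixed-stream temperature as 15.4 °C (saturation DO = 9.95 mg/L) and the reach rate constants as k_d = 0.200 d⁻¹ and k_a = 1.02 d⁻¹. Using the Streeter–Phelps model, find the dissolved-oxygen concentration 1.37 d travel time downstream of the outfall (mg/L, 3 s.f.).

DO ≈ 7.41 mg/L

Mixed DO = (4.18×9.30 + 0.426×0.840)/(4.18+0.426) = 39.23/4.606 = 8.518 mg/L.
Mixed L₀ = (4.18×4.99 + 0.426×140)/(4.606) = 80.50/4.606 = 17.48 mg/L.
Initial deficit D₀ = C_s − DO₀ = 9.95 − 8.518 = 1.432 mg/L.
D(1.37) = [0.200×17.48/(1.02−0.200)](e^(−0.200×1.37) − e^(−1.02×1.37)) + 1.432 e^(−1.02×1.37)
= 4.263 × (0.7603 − 0.2472) + 1.432 × 0.2472 = 2.541 mg/L.
DO = 9.95 − 2.541 = 7.409 mg/L.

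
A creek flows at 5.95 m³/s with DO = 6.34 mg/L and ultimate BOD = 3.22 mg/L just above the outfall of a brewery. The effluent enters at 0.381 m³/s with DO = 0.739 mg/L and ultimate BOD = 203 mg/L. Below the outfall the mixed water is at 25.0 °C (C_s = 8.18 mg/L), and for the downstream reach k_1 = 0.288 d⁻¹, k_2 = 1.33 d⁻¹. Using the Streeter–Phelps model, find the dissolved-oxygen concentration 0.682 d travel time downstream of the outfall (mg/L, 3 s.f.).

DO ≈ 5.54 mg/L

Mixed DO = (5.95×6.34 + 0.381×0.739)/(5.95+0.381) = 38.00/6.331 = 6.003 mg/L.
Mixed L₀ = (5.95×3.22 + 0.381×203)/(6.331) = 96.50/6.331 = 15.24 mg/L.
Initial deficit D₀ = C_s − DO₀ = 8.18 − 6.003 = 2.177 mg/L.
D(0.682) = [0.288×15.24/(1.33−0.288)](e^(−0.288×0.682) − e^(−1.33×0.682)) + 2.177 e^(−1.33×0.682)
= 4.213 × (0.8217 − 0.4037) + 2.177 × 0.4037 = 2.640 mg/L.
DO = 8.18 − 2.640 = 5.540 mg/L.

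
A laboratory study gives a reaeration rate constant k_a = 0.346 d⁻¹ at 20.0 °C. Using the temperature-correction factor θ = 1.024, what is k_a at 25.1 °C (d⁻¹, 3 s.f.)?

k_a ≈ 0.390 d⁻¹

k_a(T₂) = k_a(T₁) · θ^(T₂−T₁) = 0.346 × 1.024^(25.1−20.0)
= 0.346 × 1.024^5.10 = 0.346 × 1.129 = 0.3905 d⁻¹.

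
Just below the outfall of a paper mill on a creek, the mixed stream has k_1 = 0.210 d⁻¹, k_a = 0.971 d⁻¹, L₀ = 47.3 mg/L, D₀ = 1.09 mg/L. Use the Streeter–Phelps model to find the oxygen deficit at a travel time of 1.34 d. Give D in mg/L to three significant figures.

k_1 L₀/(k_a−k_1) = 0.210×47.3/(0.971−0.210) = 9.933/0.7610 = 13.05 mg/L.
e^(−k_1 t) = e^(−0.210×1.340) = 0.7547; e^(−k_a t) = e^(−0.971×1.340) = 0.2722.
D = 13.05 × (0.7547 − 0.2722) + 1.09 × 0.2722 = 6.298 + 0.2967 = 6.595 mg/L.

D ≈ 6.59 mg/L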